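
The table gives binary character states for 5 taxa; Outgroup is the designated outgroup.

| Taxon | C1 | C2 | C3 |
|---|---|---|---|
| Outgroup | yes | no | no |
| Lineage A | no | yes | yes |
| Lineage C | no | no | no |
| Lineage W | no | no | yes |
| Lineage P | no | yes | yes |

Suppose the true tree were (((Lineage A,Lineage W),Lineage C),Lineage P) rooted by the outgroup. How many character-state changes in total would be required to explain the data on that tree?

5

Map each character onto (((Lineage A,Lineage W),Lineage C),Lineage P) (rooted by Outgroup) and count the minimum state changes it requires (Fitch parsimony):
C1: 1; C2: 2; C3: 2.
Total tree length = 5.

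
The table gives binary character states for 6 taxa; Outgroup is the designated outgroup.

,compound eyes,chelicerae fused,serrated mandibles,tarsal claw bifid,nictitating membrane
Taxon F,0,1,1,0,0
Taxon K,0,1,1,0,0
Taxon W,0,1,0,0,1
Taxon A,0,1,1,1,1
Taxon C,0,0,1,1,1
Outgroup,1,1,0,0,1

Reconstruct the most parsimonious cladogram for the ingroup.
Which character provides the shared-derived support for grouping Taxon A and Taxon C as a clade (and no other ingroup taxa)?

tarsal claw bifid

Character polarity is set by the outgroup: the derived state is whichever differs from the outgroup's state, so for compound eyes, chelicerae fused, nictitating membrane the derived state is '0', and for the remaining characters it is '1'.
compound eyes (derived state '0') is shared by all ingroup taxa — unites the whole ingroup.
chelicerae fused (derived state '0') is unique to Taxon C (autapomorphy; uninformative for grouping).
Only Taxon A, Taxon C, Taxon F, and Taxon K show the derived state '1' for serrated mandibles, supporting them as a clade.
tarsal claw bifid: derived state '1' in Taxon A and Taxon C only — synapomorphy for {Taxon A, Taxon C}.
nictitating membrane: derived state '0' in Taxon F and Taxon K only — synapomorphy for {Taxon F, Taxon K}.
Most parsimonious ingroup topology: (((Taxon C,Taxon A),(Taxon F,Taxon K)),Taxon W).
The clade {Taxon A, Taxon C} is supported by tarsal claw bifid: its derived state '1' occurs in exactly those taxa and in no other taxon (including the outgroup).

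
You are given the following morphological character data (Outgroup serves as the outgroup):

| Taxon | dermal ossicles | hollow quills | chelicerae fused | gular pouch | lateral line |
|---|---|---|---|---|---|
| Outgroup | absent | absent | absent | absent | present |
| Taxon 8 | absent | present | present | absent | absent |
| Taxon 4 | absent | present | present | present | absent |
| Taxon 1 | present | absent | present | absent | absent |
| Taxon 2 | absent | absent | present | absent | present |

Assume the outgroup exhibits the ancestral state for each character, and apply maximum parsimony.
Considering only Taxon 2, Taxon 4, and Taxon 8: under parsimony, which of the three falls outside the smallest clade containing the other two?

Character polarity is set by the outgroup: the derived state is whichever differs from the outgroup's state, so for lateral line the derived state is 'absent', and for the remaining characters it is 'present'.
dermal ossicles: derived state 'present' in Taxon 1 only — an autapomorphy, so it tells us nothing about relationships among taxa.
hollow quills (derived state 'present') is shared by Taxon 4 and Taxon 8 — a synapomorphy uniting that clade.
All ingroup taxa share the derived state 'present' for chelicerae fused; it defines the ingroup but does not resolve relationships within it.
gular pouch: derived state 'present' in Taxon 4 only — an autapomorphy, so it tells us nothing about relationships among taxa.
lateral line (derived state 'absent') is shared by Taxon 1, Taxon 4, and Taxon 8 — a synapomorphy uniting that clade.
Most parsimonious ingroup topology: (((Taxon 8,Taxon 4),Taxon 1),Taxon 2).
Taxon 4 and Taxon 8 share a more recent common ancestor with each other than either does with Taxon 2, so Taxon 2 is the least closely related of the three.

Taxon 2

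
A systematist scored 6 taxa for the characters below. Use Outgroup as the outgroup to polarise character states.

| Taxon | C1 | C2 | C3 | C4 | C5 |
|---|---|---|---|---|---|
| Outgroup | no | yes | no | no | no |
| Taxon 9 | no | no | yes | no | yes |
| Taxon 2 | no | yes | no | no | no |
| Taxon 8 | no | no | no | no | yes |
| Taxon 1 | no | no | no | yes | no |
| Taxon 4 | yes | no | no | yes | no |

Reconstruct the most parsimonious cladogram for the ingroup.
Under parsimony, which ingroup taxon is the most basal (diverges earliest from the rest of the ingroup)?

Taxon 2

Character polarity is set by the outgroup: the derived state is whichever differs from the outgroup's state, so for C2 the derived state is 'no', and for the remaining characters it is 'yes'.
C1: derived state 'yes' in Taxon 4 only — an autapomorphy, so it tells us nothing about relationships among taxa.
C2: derived state 'no' in Taxon 1, Taxon 4, Taxon 8, and Taxon 9 only — synapomorphy for {Taxon 1, Taxon 4, Taxon 8, Taxon 9}.
C3: derived state 'yes' in Taxon 9 only — an autapomorphy, so it tells us nothing about relationships among taxa.
C4 (derived state 'yes') is shared by Taxon 1 and Taxon 4 — a synapomorphy uniting that clade.
Only Taxon 8 and Taxon 9 show the derived state 'yes' for C5, supporting them as a clade.
Most parsimonious ingroup topology: (((Taxon 9,Taxon 8),(Taxon 1,Taxon 4)),Taxon 2).
Taxon 2 is sister to the clade containing all other ingroup taxa, so it is the earliest-diverging (most basal) ingroup lineage.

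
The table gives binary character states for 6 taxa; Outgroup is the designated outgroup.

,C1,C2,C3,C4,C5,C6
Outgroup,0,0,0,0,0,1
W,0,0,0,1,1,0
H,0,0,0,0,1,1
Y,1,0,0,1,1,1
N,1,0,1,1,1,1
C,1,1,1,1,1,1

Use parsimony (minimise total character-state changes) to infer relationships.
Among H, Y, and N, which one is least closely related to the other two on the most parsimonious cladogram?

H

Character polarity is set by the outgroup: the derived state is whichever differs from the outgroup's state, so for C6 the derived state is '0', and for the remaining characters it is '1'.
Only C, N, and Y show the derived state '1' for C1, supporting them as a clade.
C2 (derived state '1') is unique to C (autapomorphy; uninformative for grouping).
Only C and N show the derived state '1' for C3, supporting them as a clade.
Only C, N, W, and Y show the derived state '1' for C4, supporting them as a clade.
All ingroup taxa share the derived state '1' for C5; it defines the ingroup but does not resolve relationships within it.
C6: derived state '0' in W only — an autapomorphy, so it tells us nothing about relationships among taxa.
Most parsimonious ingroup topology: ((W,(Y,(N,C))),H).
Y and N share a more recent common ancestor with each other than either does with H, so H is the least closely related of the three.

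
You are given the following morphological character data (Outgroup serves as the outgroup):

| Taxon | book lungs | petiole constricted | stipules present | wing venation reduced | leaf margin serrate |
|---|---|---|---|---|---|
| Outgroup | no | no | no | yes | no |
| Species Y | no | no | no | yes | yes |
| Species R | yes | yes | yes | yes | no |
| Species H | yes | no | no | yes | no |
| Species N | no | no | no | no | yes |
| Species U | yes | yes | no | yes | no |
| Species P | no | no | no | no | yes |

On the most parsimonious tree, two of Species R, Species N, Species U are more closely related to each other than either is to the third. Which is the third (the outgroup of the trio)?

Species N

Character polarity is set by the outgroup: the derived state is whichever differs from the outgroup's state, so for wing venation reduced the derived state is 'no', and for the remaining characters it is 'yes'.
book lungs (derived state 'yes') is shared by Species H, Species R, and Species U — a synapomorphy uniting that clade.
petiole constricted: derived state 'yes' in Species R and Species U only — synapomorphy for {Species R, Species U}.
stipules present (derived state 'yes') is unique to Species R (autapomorphy; uninformative for grouping).
wing venation reduced: derived state 'no' in Species N and Species P only — synapomorphy for {Species N, Species P}.
leaf margin serrate (derived state 'yes') is shared by Species N, Species P, and Species Y — a synapomorphy uniting that clade.
Most parsimonious ingroup topology: ((Species Y,(Species N,Species P)),((Species R,Species U),Species H)).
Species U and Species R share a more recent common ancestor with each other than either does with Species N, so Species N is the least closely related of the three.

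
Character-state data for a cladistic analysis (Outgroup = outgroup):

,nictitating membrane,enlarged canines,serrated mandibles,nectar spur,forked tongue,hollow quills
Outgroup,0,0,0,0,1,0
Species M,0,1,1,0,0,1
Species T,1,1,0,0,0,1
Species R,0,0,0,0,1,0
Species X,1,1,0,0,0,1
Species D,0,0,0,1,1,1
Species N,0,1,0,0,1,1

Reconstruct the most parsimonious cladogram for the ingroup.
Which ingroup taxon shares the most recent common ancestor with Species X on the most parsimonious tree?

Character polarity is set by the outgroup: the derived state is whichever differs from the outgroup's state, so for forked tongue the derived state is '0', and for the remaining characters it is '1'.
nictitating membrane: derived state '1' in Species T and Species X only — synapomorphy for {Species T, Species X}.
enlarged canines: derived state '1' in Species M, Species N, Species T, and Species X only — synapomorphy for {Species M, Species N, Species T, Species X}.
serrated mandibles (derived state '1') is unique to Species M (autapomorphy; uninformative for grouping).
nectar spur (derived state '1') is unique to Species D (autapomorphy; uninformative for grouping).
forked tongue (derived state '0') is shared by Species M, Species T, and Species X — a synapomorphy uniting that clade.
Only Species D, Species M, Species N, Species T, and Species X show the derived state '1' for hollow quills, supporting them as a clade.
Most parsimonious ingroup topology: ((((Species M,(Species T,Species X)),Species N),Species D),Species R).
Species X and Species T form a cherry on this tree, so they are sister taxa.

Species T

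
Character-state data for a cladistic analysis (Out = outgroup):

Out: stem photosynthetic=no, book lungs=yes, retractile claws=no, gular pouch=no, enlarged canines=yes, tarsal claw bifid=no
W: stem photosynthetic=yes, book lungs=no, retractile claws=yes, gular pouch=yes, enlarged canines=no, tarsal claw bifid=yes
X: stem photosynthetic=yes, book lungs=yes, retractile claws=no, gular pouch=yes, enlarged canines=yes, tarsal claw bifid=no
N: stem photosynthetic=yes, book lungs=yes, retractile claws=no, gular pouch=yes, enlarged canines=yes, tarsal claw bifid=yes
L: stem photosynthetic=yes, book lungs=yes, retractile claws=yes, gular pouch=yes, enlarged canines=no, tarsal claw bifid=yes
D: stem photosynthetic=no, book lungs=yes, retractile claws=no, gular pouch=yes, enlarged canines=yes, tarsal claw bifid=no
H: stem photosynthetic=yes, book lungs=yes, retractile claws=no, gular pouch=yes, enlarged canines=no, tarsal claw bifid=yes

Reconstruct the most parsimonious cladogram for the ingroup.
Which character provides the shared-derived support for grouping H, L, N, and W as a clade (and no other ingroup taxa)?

tarsal claw bifid

Character polarity is set by the outgroup: the derived state is whichever differs from the outgroup's state, so for book lungs, enlarged canines the derived state is 'no', and for the remaining characters it is 'yes'.
Only H, L, N, W, and X show the derived state 'yes' for stem photosynthetic, supporting them as a clade.
book lungs (derived state 'no') is unique to W (autapomorphy; uninformative for grouping).
Only L and W show the derived state 'yes' for retractile claws, supporting them as a clade.
gular pouch (derived state 'yes') is shared by all ingroup taxa — unites the whole ingroup.
enlarged canines: derived state 'no' in H, L, and W only — synapomorphy for {H, L, W}.
tarsal claw bifid (derived state 'yes') is shared by H, L, N, and W — a synapomorphy uniting that clade.
Most parsimonious ingroup topology: (((((W,L),H),N),X),D).
The clade {H, L, N, W} is supported by tarsal claw bifid: its derived state 'yes' occurs in exactly those taxa and in no other taxon (including the outgroup).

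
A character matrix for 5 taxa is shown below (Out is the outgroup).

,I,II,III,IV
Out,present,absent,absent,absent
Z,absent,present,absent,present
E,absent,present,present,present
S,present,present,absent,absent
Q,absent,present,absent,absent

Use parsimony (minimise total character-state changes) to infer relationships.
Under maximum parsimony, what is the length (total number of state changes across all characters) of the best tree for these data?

Character polarity is set by the outgroup: the derived state is whichever differs from the outgroup's state, so for I the derived state is 'absent', and for the remaining characters it is 'present'.
I: derived state 'absent' in E, Q, and Z only — synapomorphy for {E, Q, Z}.
All ingroup taxa share the derived state 'present' for II; it defines the ingroup but does not resolve relationships within it.
III (derived state 'present') is unique to E (autapomorphy; uninformative for grouping).
IV (derived state 'present') is shared by E and Z — a synapomorphy uniting that clade.
Most parsimonious ingroup topology: (((Z,E),Q),S).
Changes per character on this tree: I: 1; II: 1; III: 1; IV: 1.
Total = 4.

4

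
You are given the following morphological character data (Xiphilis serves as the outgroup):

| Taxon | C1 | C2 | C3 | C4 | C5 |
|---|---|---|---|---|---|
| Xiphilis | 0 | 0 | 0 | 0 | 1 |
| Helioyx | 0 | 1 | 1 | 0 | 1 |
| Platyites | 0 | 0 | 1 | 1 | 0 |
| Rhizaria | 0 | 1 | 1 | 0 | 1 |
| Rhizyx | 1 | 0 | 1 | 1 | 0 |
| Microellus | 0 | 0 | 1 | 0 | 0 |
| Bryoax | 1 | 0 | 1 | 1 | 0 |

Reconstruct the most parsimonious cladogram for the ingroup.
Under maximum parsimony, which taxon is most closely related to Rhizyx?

Bryoax

Character polarity is set by the outgroup: the derived state is whichever differs from the outgroup's state, so for C5 the derived state is '0', and for the remaining characters it is '1'.
C1: derived state '1' in Bryoax and Rhizyx only — synapomorphy for {Bryoax, Rhizyx}.
Only Helioyx and Rhizaria show the derived state '1' for C2, supporting them as a clade.
C3 (derived state '1') is shared by all ingroup taxa — unites the whole ingroup.
C4 (derived state '1') is shared by Bryoax, Platyites, and Rhizyx — a synapomorphy uniting that clade.
C5: derived state '0' in Bryoax, Microellus, Platyites, and Rhizyx only — synapomorphy for {Bryoax, Microellus, Platyites, Rhizyx}.
Most parsimonious ingroup topology: ((Helioyx,Rhizaria),((Platyites,(Rhizyx,Bryoax)),Microellus)).
Rhizyx and Bryoax form a cherry on this tree, so they are sister taxa.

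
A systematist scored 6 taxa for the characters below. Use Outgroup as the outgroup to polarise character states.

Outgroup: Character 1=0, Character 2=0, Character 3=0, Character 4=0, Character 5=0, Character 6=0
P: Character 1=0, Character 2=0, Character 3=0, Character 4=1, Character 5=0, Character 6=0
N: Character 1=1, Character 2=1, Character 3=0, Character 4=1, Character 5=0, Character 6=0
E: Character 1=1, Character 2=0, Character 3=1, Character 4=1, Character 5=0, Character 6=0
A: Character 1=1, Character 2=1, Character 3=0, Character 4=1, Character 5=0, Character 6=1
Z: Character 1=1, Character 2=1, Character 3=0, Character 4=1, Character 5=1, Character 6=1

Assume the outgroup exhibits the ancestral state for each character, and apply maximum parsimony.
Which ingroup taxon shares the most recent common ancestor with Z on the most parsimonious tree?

The outgroup has state '0' for every character, so '1' is the derived state throughout.
Character 1: derived state '1' in A, E, N, and Z only — synapomorphy for {A, E, N, Z}.
Only A, N, and Z show the derived state '1' for Character 2, supporting them as a clade.
Character 3: derived state '1' in E only — an autapomorphy, so it tells us nothing about relationships among taxa.
Character 4 (derived state '1') is shared by all ingroup taxa — unites the whole ingroup.
Character 5: derived state '1' in Z only — an autapomorphy, so it tells us nothing about relationships among taxa.
Character 6: derived state '1' in A and Z only — synapomorphy for {A, Z}.
Most parsimonious ingroup topology: (P,((N,(A,Z)),E)).
Z and A form a cherry on this tree, so they are sister taxa.

A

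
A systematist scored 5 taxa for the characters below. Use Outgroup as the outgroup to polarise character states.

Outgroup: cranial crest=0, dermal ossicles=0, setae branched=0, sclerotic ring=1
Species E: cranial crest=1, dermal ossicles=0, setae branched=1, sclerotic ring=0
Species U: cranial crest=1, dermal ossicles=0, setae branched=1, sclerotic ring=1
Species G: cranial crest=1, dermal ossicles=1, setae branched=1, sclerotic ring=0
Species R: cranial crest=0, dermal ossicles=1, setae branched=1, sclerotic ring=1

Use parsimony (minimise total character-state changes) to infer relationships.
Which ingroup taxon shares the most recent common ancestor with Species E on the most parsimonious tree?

Species G

Character polarity is set by the outgroup: the derived state is whichever differs from the outgroup's state, so for sclerotic ring the derived state is '0', and for the remaining characters it is '1'.
cranial crest: derived state '1' in Species E, Species G, and Species U only — synapomorphy for {Species E, Species G, Species U}.
dermal ossicles groups Species G and Species R, which is incompatible with the clades supported by the remaining characters; treating it as convergent (homoplasy) costs fewer steps than any alternative tree.
All ingroup taxa share the derived state '1' for setae branched; it defines the ingroup but does not resolve relationships within it.
Only Species E and Species G show the derived state '0' for sclerotic ring, supporting them as a clade.
Most parsimonious ingroup topology: (((Species E,Species G),Species U),Species R).
Species E and Species G form a cherry on this tree, so they are sister taxa.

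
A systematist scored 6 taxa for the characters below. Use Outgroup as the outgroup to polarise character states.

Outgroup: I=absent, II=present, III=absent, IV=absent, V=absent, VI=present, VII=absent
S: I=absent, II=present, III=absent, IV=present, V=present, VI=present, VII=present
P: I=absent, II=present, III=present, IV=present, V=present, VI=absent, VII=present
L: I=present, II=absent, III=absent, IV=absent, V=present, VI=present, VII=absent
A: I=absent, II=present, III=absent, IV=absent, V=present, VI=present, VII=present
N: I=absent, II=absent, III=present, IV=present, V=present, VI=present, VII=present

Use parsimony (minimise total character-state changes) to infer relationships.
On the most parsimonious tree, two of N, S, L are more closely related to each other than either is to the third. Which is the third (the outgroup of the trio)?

Character polarity is set by the outgroup: the derived state is whichever differs from the outgroup's state, so for II, VI the derived state is 'absent', and for the remaining characters it is 'present'.
I (derived state 'present') is unique to L (autapomorphy; uninformative for grouping).
II groups L and N, which is incompatible with the clades supported by the remaining characters; treating it as convergent (homoplasy) costs fewer steps than any alternative tree.
Only N and P show the derived state 'present' for III, supporting them as a clade.
IV (derived state 'present') is shared by N, P, and S — a synapomorphy uniting that clade.
All ingroup taxa share the derived state 'present' for V; it defines the ingroup but does not resolve relationships within it.
VI (derived state 'absent') is unique to P (autapomorphy; uninformative for grouping).
VII: derived state 'present' in A, N, P, and S only — synapomorphy for {A, N, P, S}.
Most parsimonious ingroup topology: (((S,(P,N)),A),L).
N and S share a more recent common ancestor with each other than either does with L, so L is the least closely related of the three.

L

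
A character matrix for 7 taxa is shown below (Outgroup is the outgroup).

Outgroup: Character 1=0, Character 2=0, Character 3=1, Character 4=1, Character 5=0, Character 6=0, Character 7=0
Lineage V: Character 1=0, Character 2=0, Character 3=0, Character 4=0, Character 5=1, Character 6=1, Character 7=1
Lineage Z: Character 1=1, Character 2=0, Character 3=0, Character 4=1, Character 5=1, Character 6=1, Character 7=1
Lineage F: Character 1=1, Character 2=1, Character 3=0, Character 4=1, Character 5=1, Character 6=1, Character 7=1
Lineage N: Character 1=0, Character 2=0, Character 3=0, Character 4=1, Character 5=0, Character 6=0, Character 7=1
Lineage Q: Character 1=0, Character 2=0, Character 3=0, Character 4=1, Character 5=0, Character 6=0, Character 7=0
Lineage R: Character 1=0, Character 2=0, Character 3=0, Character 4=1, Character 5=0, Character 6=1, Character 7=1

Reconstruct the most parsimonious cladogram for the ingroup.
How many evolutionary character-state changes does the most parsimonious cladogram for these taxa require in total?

7

Character polarity is set by the outgroup: the derived state is whichever differs from the outgroup's state, so for Character 3, Character 4 the derived state is '0', and for the remaining characters it is '1'.
Character 1 (derived state '1') is shared by Lineage F and Lineage Z — a synapomorphy uniting that clade.
Character 2 (derived state '1') is unique to Lineage F (autapomorphy; uninformative for grouping).
All ingroup taxa share the derived state '0' for Character 3; it defines the ingroup but does not resolve relationships within it.
Character 4: derived state '0' in Lineage V only — an autapomorphy, so it tells us nothing about relationships among taxa.
Only Lineage F, Lineage V, and Lineage Z show the derived state '1' for Character 5, supporting them as a clade.
Only Lineage F, Lineage R, Lineage V, and Lineage Z show the derived state '1' for Character 6, supporting them as a clade.
Character 7 (derived state '1') is shared by Lineage F, Lineage N, Lineage R, Lineage V, and Lineage Z — a synapomorphy uniting that clade.
Most parsimonious ingroup topology: ((((Lineage V,(Lineage Z,Lineage F)),Lineage R),Lineage N),Lineage Q).
Changes per character on this tree: Character 1: 1; Character 2: 1; Character 3: 1; Character 4: 1; Character 5: 1; Character 6: 1; Character 7: 1.
Total = 7.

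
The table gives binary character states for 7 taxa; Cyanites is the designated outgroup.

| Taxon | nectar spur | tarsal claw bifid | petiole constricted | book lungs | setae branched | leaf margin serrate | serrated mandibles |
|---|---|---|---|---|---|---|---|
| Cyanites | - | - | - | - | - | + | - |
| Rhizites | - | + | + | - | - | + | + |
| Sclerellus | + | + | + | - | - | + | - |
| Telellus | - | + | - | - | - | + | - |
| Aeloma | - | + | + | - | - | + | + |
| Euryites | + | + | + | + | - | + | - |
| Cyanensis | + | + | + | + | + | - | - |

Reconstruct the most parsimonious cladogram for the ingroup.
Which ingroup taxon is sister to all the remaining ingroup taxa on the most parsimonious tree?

Character polarity is set by the outgroup: the derived state is whichever differs from the outgroup's state, so for leaf margin serrate the derived state is '-', and for the remaining characters it is '+'.
Only Cyanensis, Euryites, and Sclerellus show the derived state '+' for nectar spur, supporting them as a clade.
tarsal claw bifid (derived state '+') is shared by all ingroup taxa — unites the whole ingroup.
petiole constricted (derived state '+') is shared by Aeloma, Cyanensis, Euryites, Rhizites, and Sclerellus — a synapomorphy uniting that clade.
book lungs (derived state '+') is shared by Cyanensis and Euryites — a synapomorphy uniting that clade.
setae branched: derived state '+' in Cyanensis only — an autapomorphy, so it tells us nothing about relationships among taxa.
leaf margin serrate (derived state '-') is unique to Cyanensis (autapomorphy; uninformative for grouping).
Only Aeloma and Rhizites show the derived state '+' for serrated mandibles, supporting them as a clade.
Most parsimonious ingroup topology: (((Rhizites,Aeloma),(Sclerellus,(Euryites,Cyanensis))),Telellus).
Telellus is sister to the clade containing all other ingroup taxa, so it is the earliest-diverging (most basal) ingroup lineage.

Telellus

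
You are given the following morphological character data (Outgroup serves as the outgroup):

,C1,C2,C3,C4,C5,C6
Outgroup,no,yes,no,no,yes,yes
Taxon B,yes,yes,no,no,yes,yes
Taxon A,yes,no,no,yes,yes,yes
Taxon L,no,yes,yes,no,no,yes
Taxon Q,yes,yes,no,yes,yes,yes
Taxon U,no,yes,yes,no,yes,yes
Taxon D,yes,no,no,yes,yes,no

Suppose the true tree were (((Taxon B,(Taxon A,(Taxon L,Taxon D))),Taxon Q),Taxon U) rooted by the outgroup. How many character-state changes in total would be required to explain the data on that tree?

11

Map each character onto (((Taxon B,(Taxon A,(Taxon L,Taxon D))),Taxon Q),Taxon U) (rooted by Outgroup) and count the minimum state changes it requires (Fitch parsimony):
C1: 2; C2: 2; C3: 2; C4: 3; C5: 1; C6: 1.
Total tree length = 11.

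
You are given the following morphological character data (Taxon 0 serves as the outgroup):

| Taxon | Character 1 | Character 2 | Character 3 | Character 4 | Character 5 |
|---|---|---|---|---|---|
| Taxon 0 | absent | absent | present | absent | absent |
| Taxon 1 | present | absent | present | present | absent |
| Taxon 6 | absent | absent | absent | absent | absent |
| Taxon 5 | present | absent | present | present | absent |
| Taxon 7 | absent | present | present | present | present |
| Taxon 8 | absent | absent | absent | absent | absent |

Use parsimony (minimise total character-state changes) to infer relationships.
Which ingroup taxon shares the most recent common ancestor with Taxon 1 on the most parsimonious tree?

Character polarity is set by the outgroup: the derived state is whichever differs from the outgroup's state, so for Character 3 the derived state is 'absent', and for the remaining characters it is 'present'.
Only Taxon 1 and Taxon 5 show the derived state 'present' for Character 1, supporting them as a clade.
Character 2: derived state 'present' in Taxon 7 only — an autapomorphy, so it tells us nothing about relationships among taxa.
Only Taxon 6 and Taxon 8 show the derived state 'absent' for Character 3, supporting them as a clade.
Character 4 (derived state 'present') is shared by Taxon 1, Taxon 5, and Taxon 7 — a synapomorphy uniting that clade.
Character 5 (derived state 'present') is unique to Taxon 7 (autapomorphy; uninformative for grouping).
Most parsimonious ingroup topology: (((Taxon 1,Taxon 5),Taxon 7),(Taxon 6,Taxon 8)).
Taxon 1 and Taxon 5 form a cherry on this tree, so they are sister taxa.

Taxon 5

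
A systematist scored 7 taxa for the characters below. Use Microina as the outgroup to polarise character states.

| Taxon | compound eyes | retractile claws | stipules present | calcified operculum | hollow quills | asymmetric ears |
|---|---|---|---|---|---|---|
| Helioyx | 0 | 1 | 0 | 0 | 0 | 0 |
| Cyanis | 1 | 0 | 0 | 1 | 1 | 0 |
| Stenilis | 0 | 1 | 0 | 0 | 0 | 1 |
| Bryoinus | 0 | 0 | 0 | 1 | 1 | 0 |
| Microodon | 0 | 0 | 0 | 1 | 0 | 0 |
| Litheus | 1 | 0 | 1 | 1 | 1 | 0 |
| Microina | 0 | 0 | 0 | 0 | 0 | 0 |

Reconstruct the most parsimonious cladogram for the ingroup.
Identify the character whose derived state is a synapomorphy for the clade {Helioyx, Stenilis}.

The outgroup has state '0' for every character, so '1' is the derived state throughout.
compound eyes (derived state '1') is shared by Cyanis and Litheus — a synapomorphy uniting that clade.
Only Helioyx and Stenilis show the derived state '1' for retractile claws, supporting them as a clade.
stipules present: derived state '1' in Litheus only — an autapomorphy, so it tells us nothing about relationships among taxa.
calcified operculum: derived state '1' in Bryoinus, Cyanis, Litheus, and Microodon only — synapomorphy for {Bryoinus, Cyanis, Litheus, Microodon}.
hollow quills (derived state '1') is shared by Bryoinus, Cyanis, and Litheus — a synapomorphy uniting that clade.
asymmetric ears (derived state '1') is unique to Stenilis (autapomorphy; uninformative for grouping).
Most parsimonious ingroup topology: ((Helioyx,Stenilis),((Bryoinus,(Cyanis,Litheus)),Microodon)).
The clade {Helioyx, Stenilis} is supported by retractile claws: its derived state '1' occurs in exactly those taxa and in no other taxon (including the outgroup).

retractile claws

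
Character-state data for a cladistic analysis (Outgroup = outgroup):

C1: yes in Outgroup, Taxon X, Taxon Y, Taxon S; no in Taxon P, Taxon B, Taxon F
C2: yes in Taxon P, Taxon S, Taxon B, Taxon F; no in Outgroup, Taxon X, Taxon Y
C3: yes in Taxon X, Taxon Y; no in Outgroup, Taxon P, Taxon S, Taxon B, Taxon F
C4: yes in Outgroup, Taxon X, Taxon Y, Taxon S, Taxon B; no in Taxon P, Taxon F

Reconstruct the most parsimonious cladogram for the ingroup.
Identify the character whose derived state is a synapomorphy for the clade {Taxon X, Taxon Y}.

C3

Character polarity is set by the outgroup: the derived state is whichever differs from the outgroup's state, so for C1, C4 the derived state is 'no', and for the remaining characters it is 'yes'.
C1: derived state 'no' in Taxon B, Taxon F, and Taxon P only — synapomorphy for {Taxon B, Taxon F, Taxon P}.
C2 (derived state 'yes') is shared by Taxon B, Taxon F, Taxon P, and Taxon S — a synapomorphy uniting that clade.
C3 (derived state 'yes') is shared by Taxon X and Taxon Y — a synapomorphy uniting that clade.
C4: derived state 'no' in Taxon F and Taxon P only — synapomorphy for {Taxon F, Taxon P}.
Most parsimonious ingroup topology: ((((Taxon P,Taxon F),Taxon B),Taxon S),(Taxon X,Taxon Y)).
The clade {Taxon X, Taxon Y} is supported by C3: its derived state 'yes' occurs in exactly those taxa and in no other taxon (including the outgroup).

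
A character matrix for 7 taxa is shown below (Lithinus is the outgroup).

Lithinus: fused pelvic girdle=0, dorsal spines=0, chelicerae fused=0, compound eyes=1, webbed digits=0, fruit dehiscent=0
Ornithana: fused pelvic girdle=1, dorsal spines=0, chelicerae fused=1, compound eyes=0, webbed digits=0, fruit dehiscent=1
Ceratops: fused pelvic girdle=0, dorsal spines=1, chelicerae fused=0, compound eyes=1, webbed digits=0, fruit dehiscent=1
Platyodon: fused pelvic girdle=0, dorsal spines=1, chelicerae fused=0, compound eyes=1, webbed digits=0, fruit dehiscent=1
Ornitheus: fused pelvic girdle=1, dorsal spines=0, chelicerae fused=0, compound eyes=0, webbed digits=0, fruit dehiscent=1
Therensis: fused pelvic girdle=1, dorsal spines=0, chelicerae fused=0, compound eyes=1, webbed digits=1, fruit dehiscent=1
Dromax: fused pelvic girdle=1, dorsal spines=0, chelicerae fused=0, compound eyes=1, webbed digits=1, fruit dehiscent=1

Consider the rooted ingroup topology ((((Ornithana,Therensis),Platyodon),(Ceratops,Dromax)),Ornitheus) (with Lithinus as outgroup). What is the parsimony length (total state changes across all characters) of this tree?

11

Map each character onto ((((Ornithana,Therensis),Platyodon),(Ceratops,Dromax)),Ornitheus) (rooted by Lithinus) and count the minimum state changes it requires (Fitch parsimony):
fused pelvic girdle: 3; dorsal spines: 2; chelicerae fused: 1; compound eyes: 2; webbed digits: 2; fruit dehiscent: 1.
Total tree length = 11.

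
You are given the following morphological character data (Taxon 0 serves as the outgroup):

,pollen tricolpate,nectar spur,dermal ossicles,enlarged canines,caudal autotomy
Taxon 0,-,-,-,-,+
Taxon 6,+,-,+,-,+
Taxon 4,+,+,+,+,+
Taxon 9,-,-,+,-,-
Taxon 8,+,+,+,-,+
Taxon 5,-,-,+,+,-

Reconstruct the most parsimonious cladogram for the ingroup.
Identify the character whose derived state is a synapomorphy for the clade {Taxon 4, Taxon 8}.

nectar spur

Character polarity is set by the outgroup: the derived state is whichever differs from the outgroup's state, so for caudal autotomy the derived state is '-', and for the remaining characters it is '+'.
pollen tricolpate: derived state '+' in Taxon 4, Taxon 6, and Taxon 8 only — synapomorphy for {Taxon 4, Taxon 6, Taxon 8}.
Only Taxon 4 and Taxon 8 show the derived state '+' for nectar spur, supporting them as a clade.
All ingroup taxa share the derived state '+' for dermal ossicles; it defines the ingroup but does not resolve relationships within it.
enlarged canines (state '+') occurs in Taxon 4 and Taxon 5 but conflicts with the nesting implied by the other characters — most parsimoniously interpreted as homoplasy.
caudal autotomy: derived state '-' in Taxon 5 and Taxon 9 only — synapomorphy for {Taxon 5, Taxon 9}.
Most parsimonious ingroup topology: ((Taxon 6,(Taxon 4,Taxon 8)),(Taxon 9,Taxon 5)).
The clade {Taxon 4, Taxon 8} is supported by nectar spur: its derived state '+' occurs in exactly those taxa and in no other taxon (including the outgroup).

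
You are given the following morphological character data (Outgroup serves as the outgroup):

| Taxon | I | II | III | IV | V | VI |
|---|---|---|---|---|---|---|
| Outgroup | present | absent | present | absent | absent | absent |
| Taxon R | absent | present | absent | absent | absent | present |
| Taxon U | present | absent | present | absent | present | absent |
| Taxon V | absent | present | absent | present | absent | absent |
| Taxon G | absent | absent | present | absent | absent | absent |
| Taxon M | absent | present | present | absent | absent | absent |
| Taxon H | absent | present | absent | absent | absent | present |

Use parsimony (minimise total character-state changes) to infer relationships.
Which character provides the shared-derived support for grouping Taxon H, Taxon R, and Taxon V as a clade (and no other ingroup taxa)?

Character polarity is set by the outgroup: the derived state is whichever differs from the outgroup's state, so for I, III the derived state is 'absent', and for the remaining characters it is 'present'.
Only Taxon G, Taxon H, Taxon M, Taxon R, and Taxon V show the derived state 'absent' for I, supporting them as a clade.
Only Taxon H, Taxon M, Taxon R, and Taxon V show the derived state 'present' for II, supporting them as a clade.
Only Taxon H, Taxon R, and Taxon V show the derived state 'absent' for III, supporting them as a clade.
IV (derived state 'present') is unique to Taxon V (autapomorphy; uninformative for grouping).
V: derived state 'present' in Taxon U only — an autapomorphy, so it tells us nothing about relationships among taxa.
Only Taxon H and Taxon R show the derived state 'present' for VI, supporting them as a clade.
Most parsimonious ingroup topology: (((((Taxon R,Taxon H),Taxon V),Taxon M),Taxon G),Taxon U).
The clade {Taxon H, Taxon R, Taxon V} is supported by III: its derived state 'absent' occurs in exactly those taxa and in no other taxon (including the outgroup).

III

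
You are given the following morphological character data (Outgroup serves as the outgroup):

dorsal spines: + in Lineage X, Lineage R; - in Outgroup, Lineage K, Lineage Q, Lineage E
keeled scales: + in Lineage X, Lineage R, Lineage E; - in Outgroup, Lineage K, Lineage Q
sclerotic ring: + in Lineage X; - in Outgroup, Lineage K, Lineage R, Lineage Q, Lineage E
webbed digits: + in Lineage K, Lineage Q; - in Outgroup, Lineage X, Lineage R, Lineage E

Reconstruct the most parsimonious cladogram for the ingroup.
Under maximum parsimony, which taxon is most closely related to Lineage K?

Lineage Q

The outgroup has state '-' for every character, so '+' is the derived state throughout.
dorsal spines: derived state '+' in Lineage R and Lineage X only — synapomorphy for {Lineage R, Lineage X}.
keeled scales (derived state '+') is shared by Lineage E, Lineage R, and Lineage X — a synapomorphy uniting that clade.
sclerotic ring (derived state '+') is unique to Lineage X (autapomorphy; uninformative for grouping).
webbed digits: derived state '+' in Lineage K and Lineage Q only — synapomorphy for {Lineage K, Lineage Q}.
Most parsimonious ingroup topology: (((Lineage X,Lineage R),Lineage E),(Lineage K,Lineage Q)).
Lineage K and Lineage Q form a cherry on this tree, so they are sister taxa.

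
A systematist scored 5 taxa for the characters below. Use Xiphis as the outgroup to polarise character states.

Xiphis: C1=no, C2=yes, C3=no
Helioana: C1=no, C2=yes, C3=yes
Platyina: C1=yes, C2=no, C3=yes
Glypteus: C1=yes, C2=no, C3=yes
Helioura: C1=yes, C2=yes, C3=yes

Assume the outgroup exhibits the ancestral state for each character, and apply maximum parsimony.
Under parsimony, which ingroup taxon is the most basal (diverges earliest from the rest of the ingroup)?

Character polarity is set by the outgroup: the derived state is whichever differs from the outgroup's state, so for C2 the derived state is 'no', and for the remaining characters it is 'yes'.
Only Glypteus, Helioura, and Platyina show the derived state 'yes' for C1, supporting them as a clade.
C2: derived state 'no' in Glypteus and Platyina only — synapomorphy for {Glypteus, Platyina}.
C3 (derived state 'yes') is shared by all ingroup taxa — unites the whole ingroup.
Most parsimonious ingroup topology: (Helioana,((Platyina,Glypteus),Helioura)).
Helioana is sister to the clade containing all other ingroup taxa, so it is the earliest-diverging (most basal) ingroup lineage.

Helioana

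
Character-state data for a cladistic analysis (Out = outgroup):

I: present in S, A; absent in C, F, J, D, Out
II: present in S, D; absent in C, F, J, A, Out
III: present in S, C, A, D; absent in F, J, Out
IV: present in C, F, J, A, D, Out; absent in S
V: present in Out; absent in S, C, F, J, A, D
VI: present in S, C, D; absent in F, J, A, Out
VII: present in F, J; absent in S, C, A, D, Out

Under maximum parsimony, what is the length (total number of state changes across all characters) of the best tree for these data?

Character polarity is set by the outgroup: the derived state is whichever differs from the outgroup's state, so for IV, V the derived state is 'absent', and for the remaining characters it is 'present'.
I groups A and S, which is incompatible with the clades supported by the remaining characters; treating it as convergent (homoplasy) costs fewer steps than any alternative tree.
Only D and S show the derived state 'present' for II, supporting them as a clade.
III (derived state 'present') is shared by A, C, D, and S — a synapomorphy uniting that clade.
IV: derived state 'absent' in S only — an autapomorphy, so it tells us nothing about relationships among taxa.
V (derived state 'absent') is shared by all ingroup taxa — unites the whole ingroup.
Only C, D, and S show the derived state 'present' for VI, supporting them as a clade.
VII: derived state 'present' in F and J only — synapomorphy for {F, J}.
Most parsimonious ingroup topology: ((A,((D,S),C)),(F,J)).
Changes per character on this tree: I: 2; II: 1; III: 1; IV: 1; V: 1; VI: 1; VII: 1.
Total = 8.

8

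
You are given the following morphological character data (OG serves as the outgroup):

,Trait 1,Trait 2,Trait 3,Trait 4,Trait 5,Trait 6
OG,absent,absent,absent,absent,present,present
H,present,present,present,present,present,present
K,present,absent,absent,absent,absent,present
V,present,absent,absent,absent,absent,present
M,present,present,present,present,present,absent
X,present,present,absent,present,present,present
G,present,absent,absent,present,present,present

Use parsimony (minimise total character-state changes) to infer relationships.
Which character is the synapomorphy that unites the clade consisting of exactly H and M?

Trait 3

Character polarity is set by the outgroup: the derived state is whichever differs from the outgroup's state, so for Trait 5, Trait 6 the derived state is 'absent', and for the remaining characters it is 'present'.
Trait 1 (derived state 'present') is shared by all ingroup taxa — unites the whole ingroup.
Only H, M, and X show the derived state 'present' for Trait 2, supporting them as a clade.
Trait 3 (derived state 'present') is shared by H and M — a synapomorphy uniting that clade.
Trait 4: derived state 'present' in G, H, M, and X only — synapomorphy for {G, H, M, X}.
Trait 5: derived state 'absent' in K and V only — synapomorphy for {K, V}.
Trait 6: derived state 'absent' in M only — an autapomorphy, so it tells us nothing about relationships among taxa.
Most parsimonious ingroup topology: ((((H,M),X),G),(K,V)).
The clade {H, M} is supported by Trait 3: its derived state 'present' occurs in exactly those taxa and in no other taxon (including the outgroup).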